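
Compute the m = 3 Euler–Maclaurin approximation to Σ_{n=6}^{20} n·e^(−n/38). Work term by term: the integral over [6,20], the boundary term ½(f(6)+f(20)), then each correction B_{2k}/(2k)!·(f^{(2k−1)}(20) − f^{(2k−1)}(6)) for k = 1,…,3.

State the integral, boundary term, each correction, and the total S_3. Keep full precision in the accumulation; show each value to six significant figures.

S_3 ≈ 134.146

The integral term ∫_6^20 x·e^(−x/38) dx = 125.713.
Boundary: ½(f(6) + f(20)) = ½(5.12364 + 11.8156) = 8.46959.
Running total after boundary: 134.183.
Correction k=1: B_{2}/2! · (f^{(1)}(20) − f^{(1)}(6)) = 1/12 · (0.279842 − 0.719107) = -0.0366054.
Partial sum through k=1: 134.146.
Correction k=2: B_{4}/4! · (f^{(3)}(20) − f^{(3)}(6)) = −1/720 · (0.00101205 − 0.00168074) = 9.28737e-07.
Partial sum through k=2: 134.146.
Correction k=3: B_{6}/6! · (f^{(5)}(20) − f^{(5)}(6)) = 1/30240 · (1.26752e-06 − 1.98302e-06) = -2.36607e-11.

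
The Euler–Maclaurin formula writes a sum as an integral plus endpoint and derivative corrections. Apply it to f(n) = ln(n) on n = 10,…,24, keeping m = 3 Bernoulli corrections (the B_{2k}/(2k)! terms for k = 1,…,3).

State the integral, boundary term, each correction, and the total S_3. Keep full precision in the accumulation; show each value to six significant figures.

∫_10^24 ln(x) dx evaluates to 39.2474.
½[f(10) + f(24)] = ½[2.30259 + 3.17805] = 2.74032.
Integral + boundary = 41.9878.
Correction k=1: B_{2}/2! · (f^{(1)}(24) − f^{(1)}(10)) = 1/12 · (0.0416667 − 0.100000) = -0.00486111.
After k=1: 41.9829.
Correction k=2: B_{4}/4! · (f^{(3)}(24) − f^{(3)}(10)) = −1/720 · (0.000144676 − 0.00200000) = 2.57684e-06.
After k=2: 41.9829.
Correction k=3: B_{6}/6! · (f^{(5)}(24) − f^{(5)}(10)) = 1/30240 · (3.01408e-06 − 0.000240000) = -7.83684e-09.

S_3 ≈ 41.9829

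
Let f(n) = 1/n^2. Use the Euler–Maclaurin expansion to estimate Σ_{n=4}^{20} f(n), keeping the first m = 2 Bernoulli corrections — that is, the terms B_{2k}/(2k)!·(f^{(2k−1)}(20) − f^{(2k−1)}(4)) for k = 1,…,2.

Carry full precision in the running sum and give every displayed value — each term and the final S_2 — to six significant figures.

∫_4^20 1/x^2 dx evaluates to 0.200000.
½[f(4) + f(20)] = ½[0.0625000 + 0.00250000] = 0.0325000.
Running total after boundary: 0.232500.
Order-1 term: 1/12 · (-0.000250000 − (-0.0312500)) = 0.00258333.
After k=1: 0.235083.
Order-2 term: −1/720 · (-7.50000e-06 − (-0.0234375)) = -3.25417e-05.

S_2 ≈ 0.235051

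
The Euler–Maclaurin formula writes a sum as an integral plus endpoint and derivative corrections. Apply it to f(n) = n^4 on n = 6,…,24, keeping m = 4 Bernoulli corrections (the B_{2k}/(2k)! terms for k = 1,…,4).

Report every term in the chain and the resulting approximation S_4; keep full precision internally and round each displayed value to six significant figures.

S_4 ≈ 1.76204e+06

The integral term ∫_6^24 x^4 dx = 1.59097e+06.
Boundary: ½(f(6) + f(24)) = ½(1296.00 + 331776) = 166536.
Integral + boundary = 1.75751e+06.
Order-1 term: 1/12 · (55296.0 − 864.000) = 4536.00.
Partial sum through k=1: 1.76204e+06.
Order-2 term: −1/720 · (576.000 − 144.000) = -0.600000.
Partial sum through k=2: 1.76204e+06.
Order-3 term: 1/30240 · (0.00000 − 0.00000) = 0.00000.
Partial sum through k=3: 1.76204e+06.
Order-4 term: −1/1209600 · (0.00000 − 0.00000) = 0.00000.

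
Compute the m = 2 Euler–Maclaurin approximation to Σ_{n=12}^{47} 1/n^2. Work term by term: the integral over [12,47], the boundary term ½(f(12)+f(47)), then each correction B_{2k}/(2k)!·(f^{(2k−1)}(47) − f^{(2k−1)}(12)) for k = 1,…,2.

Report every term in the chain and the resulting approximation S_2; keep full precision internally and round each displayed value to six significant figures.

S_2 ≈ 0.0658500

∫_12^47 1/x^2 dx evaluates to 0.0620567.
Endpoint term: (f(12) + f(47))/2 = (0.00694444 + 0.000452694)/2 = 0.00369857.
So far: 0.0657553.
k=1: B_{2}/(2)! × [f^{(1)}(47) − f^{(1)}(12)] = 1/12 × (-1.92636e-05 − (-0.00115741)) = 9.48453e-05.
After k=1: 0.0658502.
k=2: B_{4}/(4)! × [f^{(3)}(47) − f^{(3)}(12)] = −1/720 × (-1.04646e-07 − (-9.64506e-05)) = -1.33814e-07.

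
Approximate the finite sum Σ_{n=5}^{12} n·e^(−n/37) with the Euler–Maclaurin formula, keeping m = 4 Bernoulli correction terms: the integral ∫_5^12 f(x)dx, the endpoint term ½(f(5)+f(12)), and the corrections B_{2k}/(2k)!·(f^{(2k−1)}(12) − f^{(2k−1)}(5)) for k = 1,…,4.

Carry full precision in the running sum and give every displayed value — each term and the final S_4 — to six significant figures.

∫_5^12 x·e^(−x/37) dx evaluates to 46.7436.
½[f(5) + f(12)] = ½[4.36799 + 8.67619] = 6.52209.
Integral + boundary = 53.2657.
Correction k=1: B_{2}/2! · (f^{(1)}(12) − f^{(1)}(5)) = 1/12 · (0.488524 − 0.755544) = -0.0222517.
After k=1: 53.2434.
Correction k=2: B_{4}/4! · (f^{(3)}(12) − f^{(3)}(5)) = −1/720 · (0.00141312 − 0.00182815) = 5.76439e-07.
After k=2: 53.2434.
Correction k=3: B_{6}/6! · (f^{(5)}(12) − f^{(5)}(5)) = 1/30240 · (1.80379e-06 − 2.26765e-06) = -1.53393e-11.
After k=3: 53.2434.
Correction k=4: B_{8}/8! · (f^{(7)}(12) − f^{(7)}(5)) = −1/1209600 · (1.88119e-09 − 2.33740e-09) = 3.77159e-16.

S_4 ≈ 53.2434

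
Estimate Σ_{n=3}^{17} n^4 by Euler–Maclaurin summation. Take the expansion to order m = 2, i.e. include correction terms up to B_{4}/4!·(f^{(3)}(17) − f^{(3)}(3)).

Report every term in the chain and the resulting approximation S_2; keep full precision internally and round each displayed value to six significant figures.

Integral: ∫_3^17 x^4 dx = 283923.
½[f(3) + f(17)] = ½[81.0000 + 83521.0] = 41801.0.
Running total after boundary: 325724.
k=1: B_{2}/(2)! × [f^{(1)}(17) − f^{(1)}(3)] = 1/12 × (19652.0 − 108.000) = 1628.67.
Partial sum through k=1: 327352.
k=2: B_{4}/(4)! × [f^{(3)}(17) − f^{(3)}(3)] = −1/720 × (408.000 − 72.0000) = -0.466667.

S_2 ≈ 327352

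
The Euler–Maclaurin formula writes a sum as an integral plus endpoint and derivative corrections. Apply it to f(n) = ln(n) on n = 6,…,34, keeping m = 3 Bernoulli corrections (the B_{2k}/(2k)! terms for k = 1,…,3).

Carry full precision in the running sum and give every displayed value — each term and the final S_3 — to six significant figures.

S_3 ≈ 83.7933

The integral term ∫_6^34 ln(x) dx = 81.1457.
Endpoint term: (f(6) + f(34))/2 = (1.79176 + 3.52636)/2 = 2.65906.
Running total after boundary: 83.8048.
k=1: B_{2}/(2)! × [f^{(1)}(34) − f^{(1)}(6)] = 1/12 × (0.0294118 − 0.166667) = -0.0114379.
Partial sum through k=1: 83.7933.
k=2: B_{4}/(4)! × [f^{(3)}(34) − f^{(3)}(6)] = −1/720 × (5.08854e-05 − 0.00925926) = 1.27894e-05.
Partial sum through k=2: 83.7933.
k=3: B_{6}/(6)! × [f^{(5)}(34) − f^{(5)}(6)] = 1/30240 × (5.28222e-07 − 0.00308642) = -1.02047e-07.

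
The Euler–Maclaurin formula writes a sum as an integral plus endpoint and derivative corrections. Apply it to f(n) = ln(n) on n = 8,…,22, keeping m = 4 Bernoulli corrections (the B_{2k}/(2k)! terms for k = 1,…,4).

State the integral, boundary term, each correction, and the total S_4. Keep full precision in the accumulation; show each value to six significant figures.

S_4 ≈ 39.9460

∫_8^22 ln(x) dx evaluates to 37.3674.
Boundary: ½(f(8) + f(22)) = ½(2.07944 + 3.09104) = 2.58524.
Running total after boundary: 39.9526.
k=1: B_{2}/(2)! × [f^{(1)}(22) − f^{(1)}(8)] = 1/12 × (0.0454545 − 0.125000) = -0.00662879.
After k=1: 39.9460.
k=2: B_{4}/(4)! × [f^{(3)}(22) − f^{(3)}(8)] = −1/720 × (0.000187829 − 0.00390625) = 5.16447e-06.
After k=2: 39.9460.
k=3: B_{6}/(6)! × [f^{(5)}(22) − f^{(5)}(8)] = 1/30240 × (4.65691e-06 − 0.000732422) = -2.40663e-08.
After k=3: 39.9460.
k=4: B_{8}/(8)! × [f^{(7)}(22) − f^{(7)}(8)] = −1/1209600 × (2.88651e-07 − 0.000343323) = 2.83593e-10.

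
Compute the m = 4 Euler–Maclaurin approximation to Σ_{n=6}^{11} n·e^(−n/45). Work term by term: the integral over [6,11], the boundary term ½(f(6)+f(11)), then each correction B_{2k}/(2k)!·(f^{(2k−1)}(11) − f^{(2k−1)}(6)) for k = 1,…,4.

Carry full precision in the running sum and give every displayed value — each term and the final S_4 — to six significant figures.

S_4 ≈ 41.9301

The integral term ∫_6^11 x·e^(−x/45) dx = 35.0112.
Endpoint term: (f(6) + f(11))/2 = (5.25104 + 8.61453)/2 = 6.93279.
Running total after boundary: 41.9440.
k=1: B_{2}/(2)! × [f^{(1)}(11) − f^{(1)}(6)] = 1/12 × (0.591705 − 0.758484) = -0.0138982.
Running total after k=1: 41.9301.
k=2: B_{4}/(4)! × [f^{(3)}(11) − f^{(3)}(6)] = −1/720 × (0.00106567 − 0.00123893) = 2.40635e-07.
Running total after k=2: 41.9301.
k=3: B_{6}/(6)! × [f^{(5)}(11) − f^{(5)}(6)] = 1/30240 × (9.08218e-07 − 1.03867e-06) = -4.31372e-12.
Running total after k=3: 41.9301.
k=4: B_{8}/(8)! × [f^{(7)}(11) − f^{(7)}(6)] = −1/1209600 × (6.37126e-10 − 7.23711e-10) = 7.15815e-17.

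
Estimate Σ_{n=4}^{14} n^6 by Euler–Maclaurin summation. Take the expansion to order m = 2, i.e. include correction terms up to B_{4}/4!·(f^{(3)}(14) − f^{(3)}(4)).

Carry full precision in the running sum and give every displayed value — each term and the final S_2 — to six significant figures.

Integral: ∫_4^14 x^6 dx = 1.50567e+07.
Boundary: ½(f(4) + f(14)) = ½(4096.00 + 7.52954e+06) = 3.76682e+06.
So far: 1.88235e+07.
Correction k=1: B_{2}/2! · (f^{(1)}(14) − f^{(1)}(4)) = 1/12 · (3.22694e+06 − 6144.00) = 268400.
Partial sum through k=1: 1.90919e+07.
Correction k=2: B_{4}/4! · (f^{(3)}(14) − f^{(3)}(4)) = −1/720 · (329280 − 7680.00) = -446.667.

S_2 ≈ 1.90915e+07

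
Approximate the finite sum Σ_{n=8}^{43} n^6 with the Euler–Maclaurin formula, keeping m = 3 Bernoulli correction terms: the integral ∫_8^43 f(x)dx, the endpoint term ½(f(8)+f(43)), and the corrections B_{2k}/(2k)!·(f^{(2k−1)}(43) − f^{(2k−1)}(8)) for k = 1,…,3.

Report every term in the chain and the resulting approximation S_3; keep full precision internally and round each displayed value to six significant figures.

Integral: ∫_8^43 x^6 dx = 3.88309e+10.
½[f(8) + f(43)] = ½[262144 + 6.32136e+09] = 3.16081e+09.
So far: 4.19917e+10.
Order-1 term: 1/12 · (8.82051e+08 − 196608) = 7.34878e+07.
Partial sum through k=1: 4.20652e+10.
Order-2 term: −1/720 · (9.54084e+06 − 61440.0) = -13165.8.
Partial sum through k=2: 4.20652e+10.
Order-3 term: 1/30240 · (30960.0 − 5760.00) = 0.833333.

S_3 ≈ 4.20652e+10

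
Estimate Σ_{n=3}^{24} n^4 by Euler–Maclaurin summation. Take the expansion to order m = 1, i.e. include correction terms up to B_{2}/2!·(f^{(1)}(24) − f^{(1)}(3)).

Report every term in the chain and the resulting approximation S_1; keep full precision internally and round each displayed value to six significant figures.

Integral: ∫_3^24 x^4 dx = 1.59248e+06.
Boundary: ½(f(3) + f(24)) = ½(81.0000 + 331776) = 165928.
Running total after boundary: 1.75840e+06.
Order-1 term: 1/12 · (55296.0 − 108.000) = 4599.00.

S_1 ≈ 1.76300e+06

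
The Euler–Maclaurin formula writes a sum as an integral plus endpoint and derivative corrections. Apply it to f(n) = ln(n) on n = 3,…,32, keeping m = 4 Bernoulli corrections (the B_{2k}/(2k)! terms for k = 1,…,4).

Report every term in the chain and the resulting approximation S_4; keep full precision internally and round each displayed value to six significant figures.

The integral term ∫_3^32 ln(x) dx = 78.6077.
Boundary: ½(f(3) + f(32)) = ½(1.09861 + 3.46574) = 2.28217.
Integral + boundary = 80.8899.
Correction k=1: B_{2}/2! · (f^{(1)}(32) − f^{(1)}(3)) = 1/12 · (0.0312500 − 0.333333) = -0.0251736.
Partial sum through k=1: 80.8647.
Correction k=2: B_{4}/4! · (f^{(3)}(32) − f^{(3)}(3)) = −1/720 · (6.10352e-05 − 0.0740741) = 0.000102796.
Partial sum through k=2: 80.8648.
Correction k=3: B_{6}/6! · (f^{(5)}(32) − f^{(5)}(3)) = 1/30240 · (7.15256e-07 − 0.0987654) = -3.26603e-06.
Partial sum through k=3: 80.8648.
Correction k=4: B_{8}/8! · (f^{(7)}(32) − f^{(7)}(3)) = −1/1209600 · (2.09548e-08 − 0.329218) = 2.72171e-07.

S_4 ≈ 80.8648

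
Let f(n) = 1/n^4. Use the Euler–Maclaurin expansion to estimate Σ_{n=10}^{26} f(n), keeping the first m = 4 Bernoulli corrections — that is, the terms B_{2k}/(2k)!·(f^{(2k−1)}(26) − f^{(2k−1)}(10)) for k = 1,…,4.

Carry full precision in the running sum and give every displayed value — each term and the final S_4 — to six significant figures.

S_4 ≈ 0.000368751

Integral: ∫_10^26 1/x^4 dx = 0.000314368.
Endpoint term: (f(10) + f(26))/2 = (0.000100000 + 2.18830e-06)/2 = 5.10941e-05.
So far: 0.000365462.
Correction k=1: B_{2}/2! · (f^{(1)}(26) − f^{(1)}(10)) = 1/12 · (-3.36661e-07 − (-4.00000e-05)) = 3.30528e-06.
Partial sum through k=1: 0.000368768.
Correction k=2: B_{4}/4! · (f^{(3)}(26) − f^{(3)}(10)) = −1/720 · (-1.49406e-08 − (-1.20000e-05)) = -1.66459e-08.
Partial sum through k=2: 0.000368751.
Correction k=3: B_{6}/6! · (f^{(5)}(26) − f^{(5)}(10)) = 1/30240 · (-1.23768e-09 − (-6.72000e-06)) = 2.22181e-10.
Partial sum through k=3: 0.000368751.
Correction k=4: B_{8}/8! · (f^{(7)}(26) − f^{(7)}(10)) = −1/1209600 · (-1.64780e-10 − (-6.04800e-06)) = -4.99986e-12.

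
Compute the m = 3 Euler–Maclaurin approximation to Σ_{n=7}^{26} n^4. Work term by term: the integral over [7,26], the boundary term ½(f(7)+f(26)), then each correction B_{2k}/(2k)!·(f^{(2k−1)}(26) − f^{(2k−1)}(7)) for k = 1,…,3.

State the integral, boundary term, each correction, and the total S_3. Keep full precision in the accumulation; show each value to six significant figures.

S_3 ≈ 2.60835e+06

The integral term ∫_7^26 x^4 dx = 2.37291e+06.
Endpoint term: (f(7) + f(26))/2 = (2401.00 + 456976)/2 = 229688.
Integral + boundary = 2.60260e+06.
Correction k=1: B_{2}/2! · (f^{(1)}(26) − f^{(1)}(7)) = 1/12 · (70304.0 − 1372.00) = 5744.33.
After k=1: 2.60835e+06.
Correction k=2: B_{4}/4! · (f^{(3)}(26) − f^{(3)}(7)) = −1/720 · (624.000 − 168.000) = -0.633333.
After k=2: 2.60835e+06.
Correction k=3: B_{6}/6! · (f^{(5)}(26) − f^{(5)}(7)) = 1/30240 · (0.00000 − 0.00000) = 0.00000.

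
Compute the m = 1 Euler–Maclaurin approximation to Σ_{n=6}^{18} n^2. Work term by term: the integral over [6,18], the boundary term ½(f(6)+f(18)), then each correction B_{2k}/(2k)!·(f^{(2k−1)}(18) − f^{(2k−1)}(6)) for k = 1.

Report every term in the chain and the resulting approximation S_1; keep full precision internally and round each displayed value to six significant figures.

S_1 ≈ 2054.00

∫_6^18 x^2 dx evaluates to 1872.00.
Boundary: ½(f(6) + f(18)) = ½(36.0000 + 324.000) = 180.000.
Running total after boundary: 2052.00.
Correction k=1: B_{2}/2! · (f^{(1)}(18) − f^{(1)}(6)) = 1/12 · (36.0000 − 12.0000) = 2.00000.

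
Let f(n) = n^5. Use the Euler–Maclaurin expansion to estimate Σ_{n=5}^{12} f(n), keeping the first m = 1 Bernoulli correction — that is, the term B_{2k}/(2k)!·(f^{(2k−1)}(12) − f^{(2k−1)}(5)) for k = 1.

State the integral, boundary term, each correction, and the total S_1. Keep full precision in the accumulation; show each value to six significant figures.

∫_5^12 x^5 dx evaluates to 495060.
Endpoint term: (f(5) + f(12))/2 = (3125.00 + 248832)/2 = 125978.
Running total after boundary: 621038.
k=1: B_{2}/(2)! × [f^{(1)}(12) − f^{(1)}(5)] = 1/12 × (103680 − 3125.00) = 8379.58.

S_1 ≈ 629418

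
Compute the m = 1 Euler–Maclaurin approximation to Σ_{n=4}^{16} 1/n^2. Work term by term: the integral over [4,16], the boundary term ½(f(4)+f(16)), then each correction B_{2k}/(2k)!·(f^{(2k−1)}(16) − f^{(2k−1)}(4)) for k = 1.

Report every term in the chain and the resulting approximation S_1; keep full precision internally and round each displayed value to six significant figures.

∫_4^16 1/x^2 dx evaluates to 0.187500.
Boundary: ½(f(4) + f(16)) = ½(0.0625000 + 0.00390625) = 0.0332031.
So far: 0.220703.
Correction k=1: B_{2}/2! · (f^{(1)}(16) − f^{(1)}(4)) = 1/12 · (-0.000488281 − (-0.0312500)) = 0.00256348.

S_1 ≈ 0.223267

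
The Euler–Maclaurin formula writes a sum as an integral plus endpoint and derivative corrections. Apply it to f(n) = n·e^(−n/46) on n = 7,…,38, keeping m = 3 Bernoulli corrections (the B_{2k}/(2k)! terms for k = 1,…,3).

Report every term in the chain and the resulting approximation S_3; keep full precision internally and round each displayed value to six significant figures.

∫_7^38 x·e^(−x/46) dx evaluates to 402.349.
Endpoint term: (f(7) + f(38))/2 = (6.01187 + 16.6348)/2 = 11.3234.
So far: 413.672.
Correction k=1: B_{2}/2! · (f^{(1)}(38) − f^{(1)}(7)) = 1/12 · (0.0761320 − 0.728146) = -0.0543345.
Running total after k=1: 413.618.
Correction k=2: B_{4}/4! · (f^{(3)}(38) − f^{(3)}(7)) = −1/720 · (0.000449740 − 0.00115587) = 9.80738e-07.
Running total after k=2: 413.618.
Correction k=3: B_{6}/6! · (f^{(5)}(38) − f^{(5)}(7)) = 1/30240 · (4.08082e-07 − 9.29881e-07) = -1.72553e-11.

S_3 ≈ 413.618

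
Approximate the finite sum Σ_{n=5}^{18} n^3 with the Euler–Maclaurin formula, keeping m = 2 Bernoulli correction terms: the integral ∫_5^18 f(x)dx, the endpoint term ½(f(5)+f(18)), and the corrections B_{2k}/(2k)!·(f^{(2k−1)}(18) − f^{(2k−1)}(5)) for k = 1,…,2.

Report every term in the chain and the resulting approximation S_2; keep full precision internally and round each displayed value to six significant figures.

The integral term ∫_5^18 x^3 dx = 26087.8.
½[f(5) + f(18)] = ½[125.000 + 5832.00] = 2978.50.
Integral + boundary = 29066.2.
Correction k=1: B_{2}/2! · (f^{(1)}(18) − f^{(1)}(5)) = 1/12 · (972.000 − 75.0000) = 74.7500.
Running total after k=1: 29141.0.
Correction k=2: B_{4}/4! · (f^{(3)}(18) − f^{(3)}(5)) = −1/720 · (6.00000 − 6.00000) = 0.00000.

S_2 ≈ 29141.0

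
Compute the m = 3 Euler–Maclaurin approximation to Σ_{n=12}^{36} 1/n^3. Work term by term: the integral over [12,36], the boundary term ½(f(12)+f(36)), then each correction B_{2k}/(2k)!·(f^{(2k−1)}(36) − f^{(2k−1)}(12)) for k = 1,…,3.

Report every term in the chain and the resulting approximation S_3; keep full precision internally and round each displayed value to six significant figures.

S_3 ≈ 0.00339837

∫_12^36 1/x^3 dx evaluates to 0.00308642.
½[f(12) + f(36)] = ½[0.000578704 + 2.14335e-05] = 0.000300069.
So far: 0.00338649.
k=1: B_{2}/(2)! × [f^{(1)}(36) − f^{(1)}(12)] = 1/12 × (-1.78612e-06 − (-0.000144676)) = 1.19075e-05.
Running total after k=1: 0.00339840.
k=2: B_{4}/(4)! × [f^{(3)}(36) − f^{(3)}(12)] = −1/720 × (-2.75636e-08 − (-2.00939e-05)) = -2.78699e-08.
Running total after k=2: 0.00339837.
k=3: B_{6}/(6)! × [f^{(5)}(36) − f^{(5)}(12)] = 1/30240 × (-8.93265e-10 − (-5.86071e-06)) = 1.93777e-10.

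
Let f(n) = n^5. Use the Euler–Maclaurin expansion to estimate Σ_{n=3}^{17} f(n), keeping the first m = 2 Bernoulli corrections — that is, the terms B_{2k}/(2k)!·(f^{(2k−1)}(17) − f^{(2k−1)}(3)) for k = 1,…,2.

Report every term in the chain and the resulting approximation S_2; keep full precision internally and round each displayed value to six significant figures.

S_2 ≈ 4.76760e+06

Integral: ∫_3^17 x^5 dx = 4.02281e+06.
½[f(3) + f(17)] = ½[243.000 + 1.41986e+06] = 710050.
Running total after boundary: 4.73286e+06.
k=1: B_{2}/(2)! × [f^{(1)}(17) − f^{(1)}(3)] = 1/12 × (417605 − 405.000) = 34766.7.
Running total after k=1: 4.76762e+06.
k=2: B_{4}/(4)! × [f^{(3)}(17) − f^{(3)}(3)] = −1/720 × (17340.0 − 540.000) = -23.3333.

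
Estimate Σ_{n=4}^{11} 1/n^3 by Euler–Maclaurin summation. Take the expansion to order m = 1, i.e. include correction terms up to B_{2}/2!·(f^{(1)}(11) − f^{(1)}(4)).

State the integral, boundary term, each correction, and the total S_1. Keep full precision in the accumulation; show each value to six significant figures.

The integral term ∫_4^11 1/x^3 dx = 0.0271178.
½[f(4) + f(11)] = ½[0.0156250 + 0.000751315] = 0.00818816.
So far: 0.0353059.
k=1: B_{2}/(2)! × [f^{(1)}(11) − f^{(1)}(4)] = 1/12 × (-0.000204904 − (-0.0117188)) = 0.000959487.

S_1 ≈ 0.0362654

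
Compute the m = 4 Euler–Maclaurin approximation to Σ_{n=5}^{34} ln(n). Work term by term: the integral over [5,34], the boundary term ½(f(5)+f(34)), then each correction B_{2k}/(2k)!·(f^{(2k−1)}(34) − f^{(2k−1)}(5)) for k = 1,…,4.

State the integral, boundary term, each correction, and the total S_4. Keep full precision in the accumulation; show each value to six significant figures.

S_4 ≈ 85.4028

Integral: ∫_5^34 ln(x) dx = 82.8491.
½[f(5) + f(34)] = ½[1.60944 + 3.52636] = 2.56790.
Running total after boundary: 85.4170.
Correction k=1: B_{2}/2! · (f^{(1)}(34) − f^{(1)}(5)) = 1/12 · (0.0294118 − 0.200000) = -0.0142157.
Running total after k=1: 85.4028.
Correction k=2: B_{4}/4! · (f^{(3)}(34) − f^{(3)}(5)) = −1/720 · (5.08854e-05 − 0.0160000) = 2.21515e-05.
Running total after k=2: 85.4028.
Correction k=3: B_{6}/6! · (f^{(5)}(34) − f^{(5)}(5)) = 1/30240 · (5.28222e-07 − 0.00768000) = -2.53951e-07.
Running total after k=3: 85.4028.
Correction k=4: B_{8}/8! · (f^{(7)}(34) − f^{(7)}(5)) = −1/1209600 · (1.37082e-08 − 0.00921600) = 7.61904e-09.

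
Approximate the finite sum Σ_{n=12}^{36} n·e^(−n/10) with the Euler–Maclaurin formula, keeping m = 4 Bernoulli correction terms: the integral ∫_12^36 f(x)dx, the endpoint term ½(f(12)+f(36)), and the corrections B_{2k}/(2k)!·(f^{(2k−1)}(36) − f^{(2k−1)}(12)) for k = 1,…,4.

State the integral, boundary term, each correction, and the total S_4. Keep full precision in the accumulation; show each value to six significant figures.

S_4 ≈ 55.9919

The integral term ∫_12^36 x·e^(−x/10) dx = 53.6938.
½[f(12) + f(36)] = ½[3.61433 + 0.983654] = 2.29899.
Integral + boundary = 55.9928.
Order-1 term: 1/12 · (-0.0710417 − (-0.0602388)) = -0.000900236.
Running total after k=1: 55.9919.
Order-2 term: −1/720 · (-0.000163942 − 0.00542150) = 7.75755e-06.
Running total after k=2: 55.9919.
Order-3 term: 1/30240 · (3.82532e-06 − 0.000114454) = -3.65835e-09.
Running total after k=3: 55.9919.
Order-4 term: −1/1209600 · (9.29007e-08 − 1.74693e-06) = 1.36742e-12.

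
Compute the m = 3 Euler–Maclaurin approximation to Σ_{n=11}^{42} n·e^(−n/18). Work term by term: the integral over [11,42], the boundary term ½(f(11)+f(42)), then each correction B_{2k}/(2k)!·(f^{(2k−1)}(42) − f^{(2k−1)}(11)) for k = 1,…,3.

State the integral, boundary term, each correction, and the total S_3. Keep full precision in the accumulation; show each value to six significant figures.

Integral: ∫_11^42 x·e^(−x/18) dx = 178.584.
Endpoint term: (f(11) + f(42))/2 = (5.97022 + 4.07282)/2 = 5.02152.
So far: 183.606.
k=1: B_{2}/(2)! × [f^{(1)}(42) − f^{(1)}(11)] = 1/12 × (-0.129296 − 0.211068) = -0.0283637.
Partial sum through k=1: 183.578.
k=2: B_{4}/(4)! × [f^{(3)}(42) − f^{(3)}(11)] = −1/720 × (0.000199531 − 0.00400174) = 5.28084e-06.
Partial sum through k=2: 183.578.
k=3: B_{6}/(6)! × [f^{(5)}(42) − f^{(5)}(11)] = 1/30240 × (2.46334e-06 − 2.26915e-05) = -6.68919e-10.

S_3 ≈ 183.578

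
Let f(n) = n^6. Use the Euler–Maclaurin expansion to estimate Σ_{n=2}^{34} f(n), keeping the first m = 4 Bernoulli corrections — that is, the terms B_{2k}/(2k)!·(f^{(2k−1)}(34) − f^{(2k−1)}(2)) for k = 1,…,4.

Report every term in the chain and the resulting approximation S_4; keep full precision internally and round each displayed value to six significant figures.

∫_2^34 x^6 dx evaluates to 7.50334e+09.
½[f(2) + f(34)] = ½[64.0000 + 1.54480e+09] = 7.72402e+08.
So far: 8.27574e+09.
Correction k=1: B_{2}/2! · (f^{(1)}(34) − f^{(1)}(2)) = 1/12 · (2.72613e+08 − 192.000) = 2.27177e+07.
Partial sum through k=1: 8.29846e+09.
Correction k=2: B_{4}/4! · (f^{(3)}(34) − f^{(3)}(2)) = −1/720 · (4.71648e+06 − 960.000) = -6549.33.
Partial sum through k=2: 8.29845e+09.
Correction k=3: B_{6}/6! · (f^{(5)}(34) − f^{(5)}(2)) = 1/30240 · (24480.0 − 1440.00) = 0.761905.
Partial sum through k=3: 8.29845e+09.
Correction k=4: B_{8}/8! · (f^{(7)}(34) − f^{(7)}(2)) = −1/1209600 · (0.00000 − 0.00000) = 0.00000.

S_4 ≈ 8.29845e+09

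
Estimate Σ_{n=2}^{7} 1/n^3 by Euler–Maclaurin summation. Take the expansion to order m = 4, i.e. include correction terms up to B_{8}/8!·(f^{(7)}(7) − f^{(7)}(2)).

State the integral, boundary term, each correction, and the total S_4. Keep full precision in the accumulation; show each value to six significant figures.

∫_2^7 1/x^3 dx evaluates to 0.114796.
Boundary: ½(f(2) + f(7)) = ½(0.125000 + 0.00291545) = 0.0639577.
So far: 0.178754.
Order-1 term: 1/12 · (-0.00124948 − (-0.187500)) = 0.0155209.
After k=1: 0.194275.
Order-2 term: −1/720 · (-0.000509992 − (-0.937500)) = -0.00130138.
After k=2: 0.192973.
Order-3 term: 1/30240 · (-0.000437136 − (-9.84375)) = 0.000325506.
After k=3: 0.193299.
Order-4 term: −1/1209600 · (-0.000642322 − (-177.188)) = -0.000146484.

S_4 ≈ 0.193152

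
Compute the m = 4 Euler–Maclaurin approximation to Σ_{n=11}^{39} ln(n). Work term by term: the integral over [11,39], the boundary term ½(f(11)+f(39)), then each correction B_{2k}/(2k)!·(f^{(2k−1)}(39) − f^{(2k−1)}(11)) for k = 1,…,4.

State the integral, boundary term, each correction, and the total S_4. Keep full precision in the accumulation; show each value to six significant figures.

S_4 ≈ 91.5273

Integral: ∫_11^39 ln(x) dx = 88.5021.
Boundary: ½(f(11) + f(39)) = ½(2.39790 + 3.66356) = 3.03073.
So far: 91.5328.
Correction k=1: B_{2}/2! · (f^{(1)}(39) − f^{(1)}(11)) = 1/12 · (0.0256410 − 0.0909091) = -0.00543901.
Partial sum through k=1: 91.5273.
Correction k=2: B_{4}/4! · (f^{(3)}(39) − f^{(3)}(11)) = −1/720 · (3.37160e-05 − 0.00150263) = 2.04016e-06.
Partial sum through k=2: 91.5273.
Correction k=3: B_{6}/6! · (f^{(5)}(39) − f^{(5)}(11)) = 1/30240 · (2.66004e-07 − 0.000149021) = -4.91915e-09.
Partial sum through k=3: 91.5273.
Correction k=4: B_{8}/8! · (f^{(7)}(39) − f^{(7)}(11)) = −1/1209600 · (5.24663e-09 − 3.69474e-05) = 3.05408e-11.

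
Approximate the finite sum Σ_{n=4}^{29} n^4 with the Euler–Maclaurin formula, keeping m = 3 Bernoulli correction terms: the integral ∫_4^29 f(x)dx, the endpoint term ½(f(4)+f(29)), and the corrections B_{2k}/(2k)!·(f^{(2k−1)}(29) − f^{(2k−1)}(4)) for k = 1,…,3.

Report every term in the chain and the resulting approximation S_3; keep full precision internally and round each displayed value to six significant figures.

S_3 ≈ 4.46390e+06

Integral: ∫_4^29 x^4 dx = 4.10202e+06.
Boundary: ½(f(4) + f(29)) = ½(256.000 + 707281) = 353768.
Running total after boundary: 4.45579e+06.
Order-1 term: 1/12 · (97556.0 − 256.000) = 8108.33.
Partial sum through k=1: 4.46390e+06.
Order-2 term: −1/720 · (696.000 − 96.0000) = -0.833333.
Partial sum through k=2: 4.46390e+06.
Order-3 term: 1/30240 · (0.00000 − 0.00000) = 0.00000.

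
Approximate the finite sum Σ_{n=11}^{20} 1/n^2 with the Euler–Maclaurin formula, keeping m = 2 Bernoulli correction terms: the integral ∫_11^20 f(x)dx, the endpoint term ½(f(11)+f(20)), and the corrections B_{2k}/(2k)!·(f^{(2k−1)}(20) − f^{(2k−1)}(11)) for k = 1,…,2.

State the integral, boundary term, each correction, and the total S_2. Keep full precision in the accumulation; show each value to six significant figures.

S_2 ≈ 0.0463955

Integral: ∫_11^20 1/x^2 dx = 0.0409091.
½[f(11) + f(20)] = ½[0.00826446 + 0.00250000] = 0.00538223.
Running total after boundary: 0.0462913.
k=1: B_{2}/(2)! × [f^{(1)}(20) − f^{(1)}(11)] = 1/12 × (-0.000250000 − (-0.00150263)) = 0.000104386.
Running total after k=1: 0.0463957.
k=2: B_{4}/(4)! × [f^{(3)}(20) − f^{(3)}(11)] = −1/720 × (-7.50000e-06 − (-0.000149021)) = -1.96557e-07.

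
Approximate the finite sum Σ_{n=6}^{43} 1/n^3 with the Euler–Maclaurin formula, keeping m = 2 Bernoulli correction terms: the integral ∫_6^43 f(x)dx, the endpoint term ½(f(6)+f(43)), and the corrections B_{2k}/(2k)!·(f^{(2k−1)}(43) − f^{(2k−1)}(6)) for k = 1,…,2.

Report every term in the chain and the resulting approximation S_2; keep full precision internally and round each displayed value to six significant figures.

S_2 ≈ 0.0161306

Integral: ∫_6^43 1/x^3 dx = 0.0136185.
½[f(6) + f(43)] = ½[0.00462963 + 1.25775e-05] = 0.00232110.
Integral + boundary = 0.0159396.
Order-1 term: 1/12 · (-8.77501e-07 − (-0.00231481)) = 0.000192828.
After k=1: 0.0161324.
Order-2 term: −1/720 · (-9.49162e-09 − (-0.00128601)) = -1.78611e-06.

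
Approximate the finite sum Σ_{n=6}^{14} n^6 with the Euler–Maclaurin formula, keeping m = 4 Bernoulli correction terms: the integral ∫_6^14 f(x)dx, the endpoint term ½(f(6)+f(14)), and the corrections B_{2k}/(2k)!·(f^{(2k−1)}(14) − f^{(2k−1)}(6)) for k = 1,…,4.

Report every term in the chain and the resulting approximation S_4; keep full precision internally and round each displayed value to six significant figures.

The integral term ∫_6^14 x^6 dx = 1.50191e+07.
½[f(6) + f(14)] = ½[46656.0 + 7.52954e+06] = 3.78810e+06.
Running total after boundary: 1.88072e+07.
Order-1 term: 1/12 · (3.22694e+06 − 46656.0) = 265024.
After k=1: 1.90722e+07.
Order-2 term: −1/720 · (329280 − 25920.0) = -421.333.
After k=2: 1.90718e+07.
Order-3 term: 1/30240 · (10080.0 − 4320.00) = 0.190476.
After k=3: 1.90718e+07.
Order-4 term: −1/1209600 · (0.00000 − 0.00000) = 0.00000.

S_4 ≈ 1.90718e+07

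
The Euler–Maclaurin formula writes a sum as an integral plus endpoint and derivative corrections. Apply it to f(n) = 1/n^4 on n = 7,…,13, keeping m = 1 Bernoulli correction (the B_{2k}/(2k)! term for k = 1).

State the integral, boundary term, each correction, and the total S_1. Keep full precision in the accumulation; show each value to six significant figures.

Integral: ∫_7^13 1/x^4 dx = 0.000820095.
Endpoint term: (f(7) + f(13))/2 = (0.000416493 + 3.50128e-05)/2 = 0.000225753.
Integral + boundary = 0.00104585.
Order-1 term: 1/12 · (-1.07732e-05 − (-0.000237996)) = 1.89352e-05.

S_1 ≈ 0.00106478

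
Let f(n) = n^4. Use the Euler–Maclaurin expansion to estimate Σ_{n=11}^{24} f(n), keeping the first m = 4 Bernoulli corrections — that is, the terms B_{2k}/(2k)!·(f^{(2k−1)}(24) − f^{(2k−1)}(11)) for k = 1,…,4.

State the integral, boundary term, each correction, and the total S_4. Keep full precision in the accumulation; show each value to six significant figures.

The integral term ∫_11^24 x^4 dx = 1.56031e+06.
Endpoint term: (f(11) + f(24))/2 = (14641.0 + 331776)/2 = 173208.
Integral + boundary = 1.73352e+06.
k=1: B_{2}/(2)! × [f^{(1)}(24) − f^{(1)}(11)] = 1/12 × (55296.0 − 5324.00) = 4164.33.
Partial sum through k=1: 1.73769e+06.
k=2: B_{4}/(4)! × [f^{(3)}(24) − f^{(3)}(11)] = −1/720 × (576.000 − 264.000) = -0.433333.
Partial sum through k=2: 1.73769e+06.
k=3: B_{6}/(6)! × [f^{(5)}(24) − f^{(5)}(11)] = 1/30240 × (0.00000 − 0.00000) = 0.00000.
Partial sum through k=3: 1.73769e+06.
k=4: B_{8}/(8)! × [f^{(7)}(24) − f^{(7)}(11)] = −1/1209600 × (0.00000 − 0.00000) = 0.00000.

S_4 ≈ 1.73769e+06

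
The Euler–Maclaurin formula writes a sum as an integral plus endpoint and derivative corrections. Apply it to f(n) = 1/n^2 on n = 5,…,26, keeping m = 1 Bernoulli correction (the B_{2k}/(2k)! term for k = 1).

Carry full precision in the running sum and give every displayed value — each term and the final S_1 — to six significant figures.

Integral: ∫_5^26 1/x^2 dx = 0.161538.
½[f(5) + f(26)] = ½[0.0400000 + 0.00147929] = 0.0207396.
Integral + boundary = 0.182278.
Correction k=1: B_{2}/2! · (f^{(1)}(26) − f^{(1)}(5)) = 1/12 · (-0.000113792 − (-0.0160000)) = 0.00132385.

S_1 ≈ 0.183602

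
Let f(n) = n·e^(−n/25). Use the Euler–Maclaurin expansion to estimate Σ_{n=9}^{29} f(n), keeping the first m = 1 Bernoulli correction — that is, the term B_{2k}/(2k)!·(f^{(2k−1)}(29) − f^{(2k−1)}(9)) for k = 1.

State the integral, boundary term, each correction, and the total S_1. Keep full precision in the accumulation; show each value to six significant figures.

The integral term ∫_9^29 x·e^(−x/25) dx = 169.819.
Boundary: ½(f(9) + f(29)) = ½(6.27909 + 9.09110) = 7.68509.
Integral + boundary = 177.504.
Order-1 term: 1/12 · (-0.0501578 − 0.446513) = -0.0413892.

S_1 ≈ 177.462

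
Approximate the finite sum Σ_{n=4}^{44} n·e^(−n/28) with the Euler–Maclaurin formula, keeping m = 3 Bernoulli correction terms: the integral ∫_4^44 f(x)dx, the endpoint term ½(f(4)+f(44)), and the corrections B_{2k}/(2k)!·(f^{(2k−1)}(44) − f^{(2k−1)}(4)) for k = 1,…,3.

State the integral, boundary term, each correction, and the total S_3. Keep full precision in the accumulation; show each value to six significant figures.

∫_4^44 x·e^(−x/28) dx evaluates to 357.902.
½[f(4) + f(44)] = ½[3.46751 + 9.14092] = 6.30422.
Integral + boundary = 364.206.
k=1: B_{2}/(2)! × [f^{(1)}(44) − f^{(1)}(4)] = 1/12 × (-0.118713 − 0.743038) = -0.0718126.
After k=1: 364.135.
k=2: B_{4}/(4)! × [f^{(3)}(44) − f^{(3)}(4)] = −1/720 × (0.000378550 − 0.00315918) = 3.86198e-06.
After k=2: 364.135.
k=3: B_{6}/(6)! × [f^{(5)}(44) − f^{(5)}(4)] = 1/30240 × (1.15883e-06 − 6.85025e-06) = -1.88209e-10.

S_3 ≈ 364.135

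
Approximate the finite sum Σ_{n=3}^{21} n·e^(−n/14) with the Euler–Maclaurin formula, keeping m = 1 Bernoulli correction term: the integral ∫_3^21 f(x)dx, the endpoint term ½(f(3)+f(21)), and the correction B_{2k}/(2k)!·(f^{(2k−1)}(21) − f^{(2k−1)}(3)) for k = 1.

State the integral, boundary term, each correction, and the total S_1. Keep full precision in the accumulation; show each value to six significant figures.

The integral term ∫_3^21 x·e^(−x/14) dx = 82.7602.
Endpoint term: (f(3) + f(21))/2 = (2.42135 + 4.68573)/2 = 3.55354.
So far: 86.3138.
k=1: B_{2}/(2)! × [f^{(1)}(21) − f^{(1)}(3)] = 1/12 × (-0.111565 − 0.634164) = -0.0621441.

S_1 ≈ 86.2516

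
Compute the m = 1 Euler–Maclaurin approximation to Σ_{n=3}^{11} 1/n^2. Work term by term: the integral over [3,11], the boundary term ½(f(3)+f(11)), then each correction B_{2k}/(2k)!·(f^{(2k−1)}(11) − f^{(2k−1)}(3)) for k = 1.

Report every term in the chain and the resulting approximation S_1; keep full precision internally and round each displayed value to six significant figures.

S_1 ≈ 0.308160

∫_3^11 1/x^2 dx evaluates to 0.242424.
½[f(3) + f(11)] = ½[0.111111 + 0.00826446] = 0.0596878.
Running total after boundary: 0.302112.
k=1: B_{2}/(2)! × [f^{(1)}(11) − f^{(1)}(3)] = 1/12 × (-0.00150263 − (-0.0740741)) = 0.00604762.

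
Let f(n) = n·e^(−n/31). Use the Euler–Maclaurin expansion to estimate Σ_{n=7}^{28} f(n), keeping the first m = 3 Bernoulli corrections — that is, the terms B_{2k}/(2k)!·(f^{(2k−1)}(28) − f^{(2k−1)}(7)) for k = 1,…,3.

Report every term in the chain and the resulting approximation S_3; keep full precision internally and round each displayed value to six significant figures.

The integral term ∫_7^28 x·e^(−x/31) dx = 198.673.
½[f(7) + f(28)] = ½[5.58511 + 11.3473] = 8.46620.
Integral + boundary = 207.139.
Order-1 term: 1/12 · (0.0392187 − 0.617708) = -0.0482074.
Partial sum through k=1: 207.091.
Order-2 term: −1/720 · (0.000884224 − 0.00230328) = 1.97091e-06.
Partial sum through k=2: 207.091.
Order-3 term: 1/30240 · (1.79775e-06 − 4.12465e-06) = -7.69476e-11.

S_3 ≈ 207.091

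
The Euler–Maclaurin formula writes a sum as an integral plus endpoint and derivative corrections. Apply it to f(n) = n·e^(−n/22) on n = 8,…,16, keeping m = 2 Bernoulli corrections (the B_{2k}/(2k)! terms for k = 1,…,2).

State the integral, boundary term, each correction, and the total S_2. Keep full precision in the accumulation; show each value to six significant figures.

Integral: ∫_8^16 x·e^(−x/22) dx = 54.8188.
Boundary: ½(f(8) + f(16)) = ½(5.56115 + 7.73160) = 6.64638.
Integral + boundary = 61.4652.
Order-1 term: 1/12 · (0.131789 − 0.442364) = -0.0258813.
Running total after k=1: 61.4393.
Order-2 term: −1/720 · (0.00226909 − 0.00378647) = 2.10748e-06.

S_2 ≈ 61.4393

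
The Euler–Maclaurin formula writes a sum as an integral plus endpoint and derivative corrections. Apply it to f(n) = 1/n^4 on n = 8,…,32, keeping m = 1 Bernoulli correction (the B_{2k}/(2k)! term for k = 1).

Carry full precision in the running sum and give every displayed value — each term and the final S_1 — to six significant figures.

S_1 ≈ 0.000773579

Integral: ∫_8^32 1/x^4 dx = 0.000640869.
½[f(8) + f(32)] = ½[0.000244141 + 9.53674e-07] = 0.000122547.
Running total after boundary: 0.000763416.
Correction k=1: B_{2}/2! · (f^{(1)}(32) − f^{(1)}(8)) = 1/12 · (-1.19209e-07 − (-0.000122070)) = 1.01626e-05.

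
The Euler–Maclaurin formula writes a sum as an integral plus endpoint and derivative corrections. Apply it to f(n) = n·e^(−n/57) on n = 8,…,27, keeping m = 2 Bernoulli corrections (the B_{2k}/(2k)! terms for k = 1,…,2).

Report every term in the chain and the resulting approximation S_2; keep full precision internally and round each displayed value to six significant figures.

S_2 ≈ 250.184

∫_8^27 x·e^(−x/57) dx evaluates to 238.336.
Boundary: ½(f(8) + f(27)) = ½(6.95243 + 16.8130) = 11.8827.
Integral + boundary = 250.219.
Order-1 term: 1/12 · (0.327739 − 0.747081) = -0.0349452.
Partial sum through k=1: 250.184.
Order-2 term: −1/720 · (0.000484194 − 0.000764908) = 3.89881e-07.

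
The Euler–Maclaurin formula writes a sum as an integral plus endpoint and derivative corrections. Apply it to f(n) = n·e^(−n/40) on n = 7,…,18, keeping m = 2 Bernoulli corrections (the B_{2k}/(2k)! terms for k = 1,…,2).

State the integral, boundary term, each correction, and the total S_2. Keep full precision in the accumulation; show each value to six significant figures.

∫_7^18 x·e^(−x/40) dx evaluates to 98.8819.
Endpoint term: (f(7) + f(18))/2 = (5.87620 + 11.4773)/2 = 8.67675.
Running total after boundary: 107.559.
Correction k=1: B_{2}/2! · (f^{(1)}(18) − f^{(1)}(7)) = 1/12 · (0.350695 − 0.692552) = -0.0284880.
Partial sum through k=1: 107.530.
Correction k=2: B_{4}/4! · (f^{(3)}(18) − f^{(3)}(7)) = −1/720 · (0.00101622 − 0.00148217) = 6.47148e-07.

S_2 ≈ 107.530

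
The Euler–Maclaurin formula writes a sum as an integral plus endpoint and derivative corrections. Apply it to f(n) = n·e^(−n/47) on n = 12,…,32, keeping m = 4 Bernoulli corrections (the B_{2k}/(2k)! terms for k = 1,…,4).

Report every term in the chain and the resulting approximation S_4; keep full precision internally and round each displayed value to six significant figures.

S_4 ≈ 281.401

Integral: ∫_12^32 x·e^(−x/47) dx = 268.689.
½[f(12) + f(32)] = ½[9.29603 + 16.1980] = 12.7470.
So far: 281.436.
k=1: B_{2}/(2)! × [f^{(1)}(32) − f^{(1)}(12)] = 1/12 × (0.161549 − 0.576881) = -0.0346111.
After k=1: 281.401.
k=2: B_{4}/(4)! × [f^{(3)}(32) − f^{(3)}(12)] = −1/720 × (0.000531426 − 0.000962526) = 5.98749e-07.
After k=2: 281.401.
k=3: B_{6}/(6)! × [f^{(5)}(32) − f^{(5)}(12)] = 1/30240 × (4.48040e-07 − 7.53237e-07) = -1.00925e-11.
After k=3: 281.401.
k=4: B_{8}/(8)! × [f^{(7)}(32) − f^{(7)}(12)] = −1/1209600 × (2.96744e-10 − 4.84720e-10) = 1.55403e-16.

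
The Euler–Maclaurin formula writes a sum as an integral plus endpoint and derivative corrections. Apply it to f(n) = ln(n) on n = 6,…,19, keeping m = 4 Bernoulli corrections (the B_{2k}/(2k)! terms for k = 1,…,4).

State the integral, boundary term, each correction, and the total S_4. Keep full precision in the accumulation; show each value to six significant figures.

Integral: ∫_6^19 ln(x) dx = 32.1938.
Boundary: ½(f(6) + f(19)) = ½(1.79176 + 2.94444) = 2.36810.
So far: 34.5619.
k=1: B_{2}/(2)! × [f^{(1)}(19) − f^{(1)}(6)] = 1/12 × (0.0526316 − 0.166667) = -0.00950292.
Partial sum through k=1: 34.5524.
k=2: B_{4}/(4)! × [f^{(3)}(19) − f^{(3)}(6)] = −1/720 × (0.000291588 − 0.00925926) = 1.24551e-05.
Partial sum through k=2: 34.5524.
k=3: B_{6}/(6)! × [f^{(5)}(19) − f^{(5)}(6)] = 1/30240 × (9.69267e-06 − 0.00308642) = -1.01744e-07.
Partial sum through k=3: 34.5524.
k=4: B_{8}/(8)! × [f^{(7)}(19) − f^{(7)}(6)] = −1/1209600 × (8.05485e-07 − 0.00257202) = 2.12567e-09.

S_4 ≈ 34.5524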